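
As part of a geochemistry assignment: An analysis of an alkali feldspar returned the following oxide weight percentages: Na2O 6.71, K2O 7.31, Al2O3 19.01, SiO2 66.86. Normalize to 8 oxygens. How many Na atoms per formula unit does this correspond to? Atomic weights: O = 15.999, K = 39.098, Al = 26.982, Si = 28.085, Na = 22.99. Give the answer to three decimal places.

0.583 Na apfu

Na2O: 6.71/61.979 = 0.10826 mol → 0.21652 mol Na, 0.10826 mol O.
K2O: 7.31/94.195 = 0.07760 mol → 0.15520 mol K, 0.07760 mol O.
Al2O3: 19.01/101.961 = 0.18644 mol → 0.37288 mol Al, 0.55932 mol O.
SiO2: 66.86/60.083 = 1.11279 mol → 1.11279 mol Si, 2.22558 mol O.
Total oxygen = 2.97076 mol. Normalization factor = 8/2.97076 = 2.69291.
Na per 8 O = 0.21652 × 2.69291 = 0.583.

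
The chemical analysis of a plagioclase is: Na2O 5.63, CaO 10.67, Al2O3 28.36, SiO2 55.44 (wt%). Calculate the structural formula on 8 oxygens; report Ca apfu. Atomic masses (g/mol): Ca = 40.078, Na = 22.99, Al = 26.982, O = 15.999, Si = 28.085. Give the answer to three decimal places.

0.514 Ca apfu

5.63 wt% Na2O ÷ 61.979 g/mol = 0.09084 mol, giving 0.18168 Na and 0.09084 O.
10.67 wt% CaO ÷ 56.077 g/mol = 0.19027 mol, giving 0.19027 Ca and 0.19027 O.
28.36 wt% Al2O3 ÷ 101.961 g/mol = 0.27815 mol, giving 0.55630 Al and 0.83445 O.
55.44 wt% SiO2 ÷ 60.083 g/mol = 0.92272 mol, giving 0.92272 Si and 1.84544 O.
Oxygen sums to 2.96100; scaling by 8/2.96100 = 2.70179 puts the formula on 8 O.
Ca: 0.19027 × 2.70179 = 0.514 atoms per formula unit.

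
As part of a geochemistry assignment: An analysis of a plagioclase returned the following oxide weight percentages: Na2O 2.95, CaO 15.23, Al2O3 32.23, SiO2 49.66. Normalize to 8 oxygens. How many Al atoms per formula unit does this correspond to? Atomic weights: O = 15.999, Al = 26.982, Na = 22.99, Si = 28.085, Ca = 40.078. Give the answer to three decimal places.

Na2O (M=61.979): mol = 0.04760; Na = 0.09520, O = 0.04760.
CaO (M=56.077): mol = 0.27159; Ca = 0.27159, O = 0.27159.
Al2O3 (M=101.961): mol = 0.31610; Al = 0.63220, O = 0.94830.
SiO2 (M=60.083): mol = 0.82652; Si = 0.82652, O = 1.65304.
ΣO = 2.92053; factor = 8/ΣO = 2.73923.
Al apfu = 0.63220 × 2.73923 = 1.732.

1.732 Al apfu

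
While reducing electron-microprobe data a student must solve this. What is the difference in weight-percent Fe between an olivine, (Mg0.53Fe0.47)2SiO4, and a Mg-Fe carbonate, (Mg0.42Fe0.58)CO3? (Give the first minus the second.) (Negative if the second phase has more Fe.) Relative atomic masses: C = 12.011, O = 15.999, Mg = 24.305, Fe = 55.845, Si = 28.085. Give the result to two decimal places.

-0.75 percentage points

First mineral: 52.494 g Fe in 170.339 g formula = 30.82 wt% Fe.
Second mineral: 32.390 g Fe in 102.606 g formula = 31.57 wt% Fe.
30.82% − 31.57% gives a difference of -0.75 percentage points.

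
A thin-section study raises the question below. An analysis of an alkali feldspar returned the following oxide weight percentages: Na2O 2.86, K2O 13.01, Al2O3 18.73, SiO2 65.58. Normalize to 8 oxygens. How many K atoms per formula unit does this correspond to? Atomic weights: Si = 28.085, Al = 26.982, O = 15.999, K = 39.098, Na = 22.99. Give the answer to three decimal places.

0.757 K apfu

2.86 wt% Na2O ÷ 61.979 g/mol = 0.04614 mol, giving 0.09228 Na and 0.04614 O.
13.01 wt% K2O ÷ 94.195 g/mol = 0.13812 mol, giving 0.27624 K and 0.13812 O.
18.73 wt% Al2O3 ÷ 101.961 g/mol = 0.18370 mol, giving 0.36740 Al and 0.55110 O.
65.58 wt% SiO2 ÷ 60.083 g/mol = 1.09149 mol, giving 1.09149 Si and 2.18298 O.
Oxygen sums to 2.91834; scaling by 8/2.91834 = 2.74128 puts the formula on 8 O.
K: 0.27624 × 2.74128 = 0.757 atoms per formula unit.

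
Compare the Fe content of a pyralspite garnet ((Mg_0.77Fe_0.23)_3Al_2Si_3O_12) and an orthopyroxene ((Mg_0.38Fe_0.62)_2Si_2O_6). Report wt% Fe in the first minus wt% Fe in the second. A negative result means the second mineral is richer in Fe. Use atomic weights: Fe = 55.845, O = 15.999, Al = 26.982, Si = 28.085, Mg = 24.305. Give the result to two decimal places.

First mineral: 38.533 g Fe in 424.885 g formula = 9.07 wt% Fe.
Second mineral: 69.248 g Fe in 239.884 g formula = 28.87 wt% Fe.
9.07% − 28.87% gives a difference of -19.80 percentage points.

-19.80 percentage points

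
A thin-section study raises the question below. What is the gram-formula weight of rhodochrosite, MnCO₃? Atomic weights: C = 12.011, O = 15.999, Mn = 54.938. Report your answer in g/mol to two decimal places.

Mn: 1 × 54.938 = 54.9380
C: 1 × 12.011 = 12.0110
O: 3 × 15.999 = 47.9970
Summing the contributions gives the formula mass.

114.95 g/mol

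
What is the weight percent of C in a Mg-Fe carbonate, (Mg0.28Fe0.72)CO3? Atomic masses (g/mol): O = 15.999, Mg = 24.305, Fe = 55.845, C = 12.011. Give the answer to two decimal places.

Formula mass = 0.28*24.305 + 0.72*55.845 + 1*12.011 + 3*15.999 = 107.022 g/mol, of which 12.011 g is C.
So C makes up 12.011/107.022 = 0.1122 of the mass, i.e. 11.22%.

11.22 weight percent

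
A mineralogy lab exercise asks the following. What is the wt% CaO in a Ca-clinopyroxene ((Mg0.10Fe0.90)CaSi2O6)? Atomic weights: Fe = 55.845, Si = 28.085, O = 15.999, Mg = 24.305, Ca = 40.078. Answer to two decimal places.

22.89 wt%

Molar mass of (Mg0.10Fe0.90)CaSi2O6 = 0.10*24.305 + 0.90*55.845 + 1*40.078 + 2*28.085 + 6*15.999 = 244.933 g/mol.
Each formula unit contains 1 Ca, equivalent to 1/1 = 1.0000 mol CaO.
M(CaO) = 1×40.078 + 1×15.999 = 56.077 g/mol.
Mass of CaO per formula unit = 1.0000 × 56.077 = 56.077 g.
CaO wt% = 56.077 / 244.933 × 100 = 22.89%.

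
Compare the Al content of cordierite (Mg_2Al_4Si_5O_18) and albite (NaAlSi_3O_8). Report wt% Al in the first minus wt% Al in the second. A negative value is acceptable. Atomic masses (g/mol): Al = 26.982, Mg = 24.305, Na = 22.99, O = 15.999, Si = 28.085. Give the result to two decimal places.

8.16 percentage points

First mineral: 107.928 g Al in 584.945 g formula = 18.45 wt% Al.
Second mineral: 26.982 g Al in 262.219 g formula = 10.29 wt% Al.
18.45% − 10.29% gives a difference of 8.16 percentage points.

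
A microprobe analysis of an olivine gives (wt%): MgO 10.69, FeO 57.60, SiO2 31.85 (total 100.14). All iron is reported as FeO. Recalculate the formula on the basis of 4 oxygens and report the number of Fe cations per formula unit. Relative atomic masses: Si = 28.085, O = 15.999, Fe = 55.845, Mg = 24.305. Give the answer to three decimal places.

1.508 Fe apfu

MgO: 10.69/40.304 = 0.26523 mol → 0.26523 mol Mg, 0.26523 mol O.
FeO: 57.60/71.844 = 0.80174 mol → 0.80174 mol Fe, 0.80174 mol O.
SiO2: 31.85/60.083 = 0.53010 mol → 0.53010 mol Si, 1.06020 mol O.
Total oxygen = 2.12717 mol. Normalization factor = 4/2.12717 = 1.88043.
Fe per 4 O = 0.80174 × 1.88043 = 1.508.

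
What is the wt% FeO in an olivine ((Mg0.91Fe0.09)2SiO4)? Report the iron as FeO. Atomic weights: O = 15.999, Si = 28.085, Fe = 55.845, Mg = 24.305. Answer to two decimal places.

8.84 wt%

Molar mass of (Mg0.91Fe0.09)2SiO4 = 1.82·24.305 + 0.18·55.845 + 1·28.085 + 4·15.999 = 146.368 g/mol.
Each formula unit contains 0.18 Fe, equivalent to 0.18/1 = 0.1800 mol FeO.
M(FeO) = 1×55.845 + 1×15.999 = 71.844 g/mol.
Mass of FeO per formula unit = 0.1800 × 71.844 = 12.932 g.
FeO wt% = 12.932 / 146.368 × 100 = 8.84%.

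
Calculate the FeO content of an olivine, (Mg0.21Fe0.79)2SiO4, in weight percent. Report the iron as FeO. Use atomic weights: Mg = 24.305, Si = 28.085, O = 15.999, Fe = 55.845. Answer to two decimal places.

M((Mg0.21Fe0.79)2SiO4) = 190.524 g/mol; M(FeO) = 71.844 g/mol.
Moles FeO per formula unit = 1.58 Fe ÷ 1 = 1.5800.
FeO fraction = (1.5800 × 71.844) / 190.524 = 113.514/190.524 = 0.5958.

59.58 wt%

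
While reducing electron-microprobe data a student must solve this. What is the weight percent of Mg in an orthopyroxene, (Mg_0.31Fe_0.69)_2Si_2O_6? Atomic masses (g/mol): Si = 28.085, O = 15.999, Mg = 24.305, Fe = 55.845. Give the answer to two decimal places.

Formula mass = 0.62*24.305 + 1.38*55.845 + 2*28.085 + 6*15.999 = 244.299 g/mol, of which 15.069 g is Mg.
So Mg makes up 15.069/244.299 = 0.0617 of the mass, i.e. 6.17%.

6.17 wt%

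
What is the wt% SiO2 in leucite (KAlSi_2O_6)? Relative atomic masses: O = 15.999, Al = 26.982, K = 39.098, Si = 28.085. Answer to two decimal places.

55.06 wt%

Formula mass = 218.244 g/mol.
2 Si → 2.0000 mol SiO2 per formula unit; M(SiO2) = 60.083, so SiO2 mass = 120.166 g.
120.166/218.244 × 100 = 55.06 wt%.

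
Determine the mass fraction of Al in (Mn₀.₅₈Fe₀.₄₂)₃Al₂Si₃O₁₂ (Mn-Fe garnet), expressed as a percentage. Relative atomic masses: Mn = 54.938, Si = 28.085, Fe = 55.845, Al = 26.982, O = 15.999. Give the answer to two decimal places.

10.88 wt%

Formula mass = 1.74·54.938 + 1.26·55.845 + 2·26.982 + 3·28.085 + 12·15.999 = 496.164 g/mol, of which 53.964 g is Al.
So Al makes up 53.964/496.164 = 0.1088 of the mass, i.e. 10.88%.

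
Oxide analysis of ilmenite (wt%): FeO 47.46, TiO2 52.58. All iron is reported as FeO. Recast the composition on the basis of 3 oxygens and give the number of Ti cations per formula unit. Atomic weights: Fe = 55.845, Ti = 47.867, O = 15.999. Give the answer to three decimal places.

0.999 Ti apfu

FeO (M=71.844): mol = 0.66060; Fe = 0.66060, O = 0.66060.
TiO2 (M=79.865): mol = 0.65836; Ti = 0.65836, O = 1.31672.
ΣO = 1.97732; factor = 3/ΣO = 1.51721.
Ti apfu = 0.65836 × 1.51721 = 0.999.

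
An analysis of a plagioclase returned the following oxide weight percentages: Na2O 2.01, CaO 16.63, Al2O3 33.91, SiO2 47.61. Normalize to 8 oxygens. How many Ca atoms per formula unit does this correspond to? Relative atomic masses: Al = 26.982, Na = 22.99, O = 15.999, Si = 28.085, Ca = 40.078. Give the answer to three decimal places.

0.815 Ca apfu

2.01 wt% Na2O ÷ 61.979 g/mol = 0.03243 mol, giving 0.06486 Na and 0.03243 O.
16.63 wt% CaO ÷ 56.077 g/mol = 0.29656 mol, giving 0.29656 Ca and 0.29656 O.
33.91 wt% Al2O3 ÷ 101.961 g/mol = 0.33258 mol, giving 0.66516 Al and 0.99774 O.
47.61 wt% SiO2 ÷ 60.083 g/mol = 0.79240 mol, giving 0.79240 Si and 1.58480 O.
Oxygen sums to 2.91153; scaling by 8/2.91153 = 2.74770 puts the formula on 8 O.
Ca: 0.29656 × 2.74770 = 0.815 atoms per formula unit.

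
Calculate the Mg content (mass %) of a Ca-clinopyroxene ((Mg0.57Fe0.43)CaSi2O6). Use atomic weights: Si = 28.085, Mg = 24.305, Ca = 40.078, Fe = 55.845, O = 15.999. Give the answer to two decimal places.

M((Mg0.57Fe0.43)CaSi2O6) = 230.109 g/mol.
Mg contributes 0.57 × 24.305 = 13.854 g per mole.
13.854/230.109 = 0.0602 → 6.02%.

6.02 mass %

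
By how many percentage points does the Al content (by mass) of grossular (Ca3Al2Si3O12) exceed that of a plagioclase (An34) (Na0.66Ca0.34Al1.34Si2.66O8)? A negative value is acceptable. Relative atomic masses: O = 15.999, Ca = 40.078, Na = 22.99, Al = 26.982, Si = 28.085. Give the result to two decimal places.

-1.53 percentage points

Al in Ca3Al2Si3O12: molar mass 450.441 g/mol; 2×26.982 = 53.964 g → 11.98 wt%.
Al in Na0.66Ca0.34Al1.34Si2.66O8: molar mass 267.654 g/mol; 1.34×26.982 = 36.156 g → 13.51 wt%.
Difference = 11.98 − 13.51 = -1.53 percentage points.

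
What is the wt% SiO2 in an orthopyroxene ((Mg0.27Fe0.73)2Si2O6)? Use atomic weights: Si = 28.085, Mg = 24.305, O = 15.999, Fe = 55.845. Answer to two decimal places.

Molar mass of (Mg0.27Fe0.73)2Si2O6 = 0.54*24.305 + 1.46*55.845 + 2*28.085 + 6*15.999 = 246.822 g/mol.
Each formula unit contains 2 Si, equivalent to 2/1 = 2.0000 mol SiO2.
M(SiO2) = 1×28.085 + 2×15.999 = 60.083 g/mol.
Mass of SiO2 per formula unit = 2.0000 × 60.083 = 120.166 g.
SiO2 wt% = 120.166 / 246.822 × 100 = 48.69%.

48.69 wt%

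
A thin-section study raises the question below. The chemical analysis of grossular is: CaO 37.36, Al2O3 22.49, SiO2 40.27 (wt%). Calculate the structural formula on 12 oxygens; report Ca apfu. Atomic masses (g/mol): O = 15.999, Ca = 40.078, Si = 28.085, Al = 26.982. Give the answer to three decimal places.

2.996 Ca apfu

CaO (M=56.077): mol = 0.66623; Ca = 0.66623, O = 0.66623.
Al2O3 (M=101.961): mol = 0.22057; Al = 0.44114, O = 0.66171.
SiO2 (M=60.083): mol = 0.67024; Si = 0.67024, O = 1.34048.
ΣO = 2.66842; factor = 12/ΣO = 4.49704.
Ca apfu = 0.66623 × 4.49704 = 2.996.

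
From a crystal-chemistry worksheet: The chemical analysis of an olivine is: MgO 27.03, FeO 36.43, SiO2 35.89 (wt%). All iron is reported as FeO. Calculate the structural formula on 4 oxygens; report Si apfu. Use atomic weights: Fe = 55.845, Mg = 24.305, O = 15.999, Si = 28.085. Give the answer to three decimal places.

MgO (M=40.304): mol = 0.67065; Mg = 0.67065, O = 0.67065.
FeO (M=71.844): mol = 0.50707; Fe = 0.50707, O = 0.50707.
SiO2 (M=60.083): mol = 0.59734; Si = 0.59734, O = 1.19468.
ΣO = 2.37240; factor = 4/ΣO = 1.68606.
Si apfu = 0.59734 × 1.68606 = 1.007.

1.007 Si apfu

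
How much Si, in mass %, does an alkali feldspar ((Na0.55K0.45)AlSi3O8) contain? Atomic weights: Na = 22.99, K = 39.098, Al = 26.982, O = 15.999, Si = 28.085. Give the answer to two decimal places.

31.27 mass %

M((Na0.55K0.45)AlSi3O8) = 269.468 g/mol.
Si contributes 3 × 28.085 = 84.255 g per mole.
84.255/269.468 = 0.3127 → 31.27%.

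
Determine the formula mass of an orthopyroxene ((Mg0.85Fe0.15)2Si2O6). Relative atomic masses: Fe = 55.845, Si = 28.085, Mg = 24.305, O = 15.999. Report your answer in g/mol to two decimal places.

210.24 g/mol

The formula mass is the sum 1.70×24.305 + 0.30×55.845 + 2×28.085 + 6×15.999.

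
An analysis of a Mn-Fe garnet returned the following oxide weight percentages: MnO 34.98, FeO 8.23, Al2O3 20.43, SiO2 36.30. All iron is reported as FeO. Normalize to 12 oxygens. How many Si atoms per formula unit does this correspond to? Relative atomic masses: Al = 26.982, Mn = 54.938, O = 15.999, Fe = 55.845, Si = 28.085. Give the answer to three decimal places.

MnO (M=70.937): mol = 0.49311; Mn = 0.49311, O = 0.49311.
FeO (M=71.844): mol = 0.11455; Fe = 0.11455, O = 0.11455.
Al2O3 (M=101.961): mol = 0.20037; Al = 0.40074, O = 0.60111.
SiO2 (M=60.083): mol = 0.60416; Si = 0.60416, O = 1.20832.
ΣO = 2.41709; factor = 12/ΣO = 4.96465.
Si apfu = 0.60416 × 4.96465 = 2.999.

2.999 Si apfu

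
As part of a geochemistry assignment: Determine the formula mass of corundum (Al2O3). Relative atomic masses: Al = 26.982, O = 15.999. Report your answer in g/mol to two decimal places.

M = 2(26.982) + 3(15.999)

101.96 g/mol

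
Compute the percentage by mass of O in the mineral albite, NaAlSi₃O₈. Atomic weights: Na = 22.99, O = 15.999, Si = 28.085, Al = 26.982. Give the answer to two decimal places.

M(NaAlSi₃O₈) = 262.219 g/mol.
O contributes 8 × 15.999 = 127.992 g per mole.
127.992/262.219 = 0.4881 → 48.81%.

48.81 mass %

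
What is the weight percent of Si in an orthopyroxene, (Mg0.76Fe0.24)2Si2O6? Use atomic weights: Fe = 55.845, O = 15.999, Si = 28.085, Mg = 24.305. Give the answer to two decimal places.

Formula mass = 1.52·24.305 + 0.48·55.845 + 2·28.085 + 6·15.999 = 215.913 g/mol, of which 56.170 g is Si.
So Si makes up 56.170/215.913 = 0.2602 of the mass, i.e. 26.02%.

26.02 weight percent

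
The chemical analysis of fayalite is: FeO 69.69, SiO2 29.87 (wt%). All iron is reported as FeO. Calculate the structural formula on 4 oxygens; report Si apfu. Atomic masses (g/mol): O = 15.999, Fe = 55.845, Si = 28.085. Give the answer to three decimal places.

1.012 Si apfu

69.69 wt% FeO ÷ 71.844 g/mol = 0.97002 mol, giving 0.97002 Fe and 0.97002 O.
29.87 wt% SiO2 ÷ 60.083 g/mol = 0.49715 mol, giving 0.49715 Si and 0.99430 O.
Oxygen sums to 1.96432; scaling by 4/1.96432 = 2.03633 puts the formula on 4 O.
Si: 0.49715 × 2.03633 = 1.012 atoms per formula unit.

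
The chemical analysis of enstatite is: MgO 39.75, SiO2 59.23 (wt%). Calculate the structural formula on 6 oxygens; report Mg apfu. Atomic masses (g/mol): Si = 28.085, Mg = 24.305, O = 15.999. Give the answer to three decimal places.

MgO (M=40.304): mol = 0.98625; Mg = 0.98625, O = 0.98625.
SiO2 (M=60.083): mol = 0.98580; Si = 0.98580, O = 1.97160.
ΣO = 2.95785; factor = 6/ΣO = 2.02850.
Mg apfu = 0.98625 × 2.02850 = 2.001.

2.001 Mg apfu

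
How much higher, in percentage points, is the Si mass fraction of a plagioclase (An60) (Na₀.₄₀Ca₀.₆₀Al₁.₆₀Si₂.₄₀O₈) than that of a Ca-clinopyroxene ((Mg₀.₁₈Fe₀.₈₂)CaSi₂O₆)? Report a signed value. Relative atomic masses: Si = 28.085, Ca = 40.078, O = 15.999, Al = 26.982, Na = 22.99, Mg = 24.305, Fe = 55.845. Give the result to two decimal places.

1.63 percentage points

M(Na₀.₄₀Ca₀.₆₀Al₁.₆₀Si₂.₄₀O₈) = 271.810 g/mol, so wt% Si = 67.404/271.810 × 100 = 24.80%.
M((Mg₀.₁₈Fe₀.₈₂)CaSi₂O₆) = 242.410 g/mol, so wt% Si = 56.170/242.410 × 100 = 23.17%.
24.80 − 23.17 = 1.63 pp.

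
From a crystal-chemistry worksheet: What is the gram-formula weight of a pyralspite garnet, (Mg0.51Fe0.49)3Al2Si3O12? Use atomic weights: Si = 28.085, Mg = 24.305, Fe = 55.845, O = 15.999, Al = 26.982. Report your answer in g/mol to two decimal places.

The formula mass is the sum 1.53×24.305 + 1.47×55.845 + 2×26.982 + 3×28.085 + 12×15.999.

449.49 g/mol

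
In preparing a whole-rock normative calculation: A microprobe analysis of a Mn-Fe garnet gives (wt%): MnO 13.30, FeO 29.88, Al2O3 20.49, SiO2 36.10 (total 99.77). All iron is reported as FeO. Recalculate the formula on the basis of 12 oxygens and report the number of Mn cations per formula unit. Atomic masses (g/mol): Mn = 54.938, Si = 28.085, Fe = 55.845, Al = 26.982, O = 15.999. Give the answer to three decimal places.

0.934 Mn apfu

13.30 wt% MnO ÷ 70.937 g/mol = 0.18749 mol, giving 0.18749 Mn and 0.18749 O.
29.88 wt% FeO ÷ 71.844 g/mol = 0.41590 mol, giving 0.41590 Fe and 0.41590 O.
20.49 wt% Al2O3 ÷ 101.961 g/mol = 0.20096 mol, giving 0.40192 Al and 0.60288 O.
36.10 wt% SiO2 ÷ 60.083 g/mol = 0.60084 mol, giving 0.60084 Si and 1.20168 O.
Oxygen sums to 2.40795; scaling by 12/2.40795 = 4.98349 puts the formula on 12 O.
Mn: 0.18749 × 4.98349 = 0.934 atoms per formula unit.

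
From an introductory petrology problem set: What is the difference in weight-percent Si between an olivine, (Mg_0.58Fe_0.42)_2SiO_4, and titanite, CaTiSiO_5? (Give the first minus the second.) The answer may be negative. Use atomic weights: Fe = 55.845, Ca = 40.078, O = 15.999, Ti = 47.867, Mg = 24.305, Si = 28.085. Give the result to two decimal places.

First mineral: 28.085 g Si in 167.185 g formula = 16.80 wt% Si.
Second mineral: 28.085 g Si in 196.025 g formula = 14.33 wt% Si.
16.80% − 14.33% gives a difference of 2.47 percentage points.

2.47 percentage points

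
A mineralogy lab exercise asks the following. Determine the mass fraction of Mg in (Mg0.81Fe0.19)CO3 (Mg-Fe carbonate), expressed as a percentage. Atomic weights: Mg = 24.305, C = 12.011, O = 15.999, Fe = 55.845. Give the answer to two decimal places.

Molar mass of (Mg0.81Fe0.19)CO3: 0.81×24.305 + 0.19×55.845 + 1×12.011 + 3×15.999 = 90.306 g/mol.
Mass of Mg per formula unit: 0.81 × 24.305 = 19.687 g.
Weight fraction Mg = 19.687 / 90.306 = 0.2180.

21.80 weight percent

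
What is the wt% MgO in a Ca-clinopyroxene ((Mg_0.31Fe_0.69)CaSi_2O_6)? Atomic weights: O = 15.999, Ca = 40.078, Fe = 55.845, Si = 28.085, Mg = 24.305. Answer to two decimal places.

5.24 wt%

Formula mass = 238.310 g/mol.
0.31 Mg → 0.3100 mol MgO per formula unit; M(MgO) = 40.304, so MgO mass = 12.494 g.
12.494/238.310 × 100 = 5.24 wt%.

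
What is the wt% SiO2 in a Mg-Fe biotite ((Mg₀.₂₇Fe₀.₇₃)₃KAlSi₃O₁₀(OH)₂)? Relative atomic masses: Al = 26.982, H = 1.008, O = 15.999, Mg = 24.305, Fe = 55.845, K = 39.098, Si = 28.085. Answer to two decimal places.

37.06 wt%

M((Mg₀.₂₇Fe₀.₇₃)₃KAlSi₃O₁₀(OH)₂) = 486.327 g/mol; M(SiO2) = 60.083 g/mol.
Moles SiO2 per formula unit = 3 Si ÷ 1 = 3.0000.
SiO2 fraction = (3.0000 × 60.083) / 486.327 = 180.249/486.327 = 0.3706.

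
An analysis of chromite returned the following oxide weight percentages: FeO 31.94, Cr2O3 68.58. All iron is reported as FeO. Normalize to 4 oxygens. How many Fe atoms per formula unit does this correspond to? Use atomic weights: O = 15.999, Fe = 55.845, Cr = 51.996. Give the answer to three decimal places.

0.989 Fe apfu

31.94 wt% FeO ÷ 71.844 g/mol = 0.44457 mol, giving 0.44457 Fe and 0.44457 O.
68.58 wt% Cr2O3 ÷ 151.989 g/mol = 0.45122 mol, giving 0.90244 Cr and 1.35366 O.
Oxygen sums to 1.79823; scaling by 4/1.79823 = 2.22441 puts the formula on 4 O.
Fe: 0.44457 × 2.22441 = 0.989 atoms per formula unit.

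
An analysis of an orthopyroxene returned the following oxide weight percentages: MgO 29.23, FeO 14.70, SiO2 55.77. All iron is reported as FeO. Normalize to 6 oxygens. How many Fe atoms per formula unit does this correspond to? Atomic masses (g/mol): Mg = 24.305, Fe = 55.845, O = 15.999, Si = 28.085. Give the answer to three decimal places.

0.441 Fe apfu

MgO (M=40.304): mol = 0.72524; Mg = 0.72524, O = 0.72524.
FeO (M=71.844): mol = 0.20461; Fe = 0.20461, O = 0.20461.
SiO2 (M=60.083): mol = 0.92822; Si = 0.92822, O = 1.85644.
ΣO = 2.78629; factor = 6/ΣO = 2.15340.
Fe apfu = 0.20461 × 2.15340 = 0.441.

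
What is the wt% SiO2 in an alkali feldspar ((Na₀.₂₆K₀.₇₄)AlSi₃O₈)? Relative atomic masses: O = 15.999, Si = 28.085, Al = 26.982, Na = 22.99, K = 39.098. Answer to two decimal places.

Formula mass = 274.139 g/mol.
3 Si → 3.0000 mol SiO2 per formula unit; M(SiO2) = 60.083, so SiO2 mass = 180.249 g.
180.249/274.139 × 100 = 65.75 wt%.

65.75 wt%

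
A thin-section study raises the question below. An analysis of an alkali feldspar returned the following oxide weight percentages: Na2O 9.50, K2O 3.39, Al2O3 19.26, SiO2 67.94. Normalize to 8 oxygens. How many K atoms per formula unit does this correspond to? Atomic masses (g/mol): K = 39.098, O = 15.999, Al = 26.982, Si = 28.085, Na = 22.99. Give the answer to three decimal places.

Na2O (M=61.979): mol = 0.15328; Na = 0.30656, O = 0.15328.
K2O (M=94.195): mol = 0.03599; K = 0.07198, O = 0.03599.
Al2O3 (M=101.961): mol = 0.18890; Al = 0.37780, O = 0.56670.
SiO2 (M=60.083): mol = 1.13077; Si = 1.13077, O = 2.26154.
ΣO = 3.01751; factor = 8/ΣO = 2.65119.
K apfu = 0.07198 × 2.65119 = 0.191.

0.191 K apfu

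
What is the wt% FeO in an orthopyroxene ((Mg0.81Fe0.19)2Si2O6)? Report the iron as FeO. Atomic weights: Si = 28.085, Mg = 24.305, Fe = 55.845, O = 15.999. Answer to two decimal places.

12.83 wt%

Formula mass = 212.759 g/mol.
0.38 Fe → 0.3800 mol FeO per formula unit; M(FeO) = 71.844, so FeO mass = 27.301 g.
27.301/212.759 × 100 = 12.83 wt%.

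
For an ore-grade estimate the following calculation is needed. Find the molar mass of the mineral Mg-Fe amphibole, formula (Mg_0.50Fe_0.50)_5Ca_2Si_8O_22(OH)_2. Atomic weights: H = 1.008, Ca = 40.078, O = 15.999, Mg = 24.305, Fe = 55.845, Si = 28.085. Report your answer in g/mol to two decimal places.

The formula mass is the sum 2.50*24.305 + 2.50*55.845 + 2*40.078 + 8*28.085 + 24*15.999 + 2*1.008.

891.20 g/mol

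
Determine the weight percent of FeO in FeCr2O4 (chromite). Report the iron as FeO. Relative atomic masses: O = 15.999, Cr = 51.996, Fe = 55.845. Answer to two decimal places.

Formula mass = 223.833 g/mol.
1 Fe → 1.0000 mol FeO per formula unit; M(FeO) = 71.844, so FeO mass = 71.844 g.
71.844/223.833 × 100 = 32.10 wt%.

32.10 wt%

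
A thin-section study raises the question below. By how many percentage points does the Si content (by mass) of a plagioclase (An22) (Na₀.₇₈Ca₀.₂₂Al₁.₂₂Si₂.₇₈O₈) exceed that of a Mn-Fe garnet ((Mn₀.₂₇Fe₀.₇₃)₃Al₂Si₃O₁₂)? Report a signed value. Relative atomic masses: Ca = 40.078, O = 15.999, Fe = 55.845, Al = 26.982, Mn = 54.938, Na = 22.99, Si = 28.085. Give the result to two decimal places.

12.43 percentage points

M(Na₀.₇₈Ca₀.₂₂Al₁.₂₂Si₂.₇₈O₈) = 265.736 g/mol, so wt% Si = 78.076/265.736 × 100 = 29.38%.
M((Mn₀.₂₇Fe₀.₇₃)₃Al₂Si₃O₁₂) = 497.007 g/mol, so wt% Si = 84.255/497.007 × 100 = 16.95%.
29.38 − 16.95 = 12.43 pp.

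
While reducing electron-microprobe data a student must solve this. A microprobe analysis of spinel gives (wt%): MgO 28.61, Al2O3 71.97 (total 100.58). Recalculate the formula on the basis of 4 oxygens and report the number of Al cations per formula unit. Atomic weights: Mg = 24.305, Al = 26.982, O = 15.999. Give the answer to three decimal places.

28.61 wt% MgO ÷ 40.304 g/mol = 0.70986 mol, giving 0.70986 Mg and 0.70986 O.
71.97 wt% Al2O3 ÷ 101.961 g/mol = 0.70586 mol, giving 1.41172 Al and 2.11758 O.
Oxygen sums to 2.82744; scaling by 4/2.82744 = 1.41471 puts the formula on 4 O.
Al: 1.41172 × 1.41471 = 1.997 atoms per formula unit.

1.997 Al apfu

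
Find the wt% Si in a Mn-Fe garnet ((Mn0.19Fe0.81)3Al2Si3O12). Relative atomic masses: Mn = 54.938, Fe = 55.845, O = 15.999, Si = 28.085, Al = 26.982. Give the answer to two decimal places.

Molar mass of (Mn0.19Fe0.81)3Al2Si3O12: 0.57*54.938 + 2.43*55.845 + 2*26.982 + 3*28.085 + 12*15.999 = 497.225 g/mol.
Mass of Si per formula unit: 3 × 28.085 = 84.255 g.
Weight fraction Si = 84.255 / 497.225 = 0.1695.

16.95 weight percent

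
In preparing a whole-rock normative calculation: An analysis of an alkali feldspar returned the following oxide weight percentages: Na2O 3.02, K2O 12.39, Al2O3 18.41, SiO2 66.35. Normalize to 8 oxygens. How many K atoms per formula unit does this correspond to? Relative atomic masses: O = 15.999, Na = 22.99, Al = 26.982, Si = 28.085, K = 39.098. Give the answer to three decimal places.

0.718 K apfu

Na2O: 3.02/61.979 = 0.04873 mol → 0.09746 mol Na, 0.04873 mol O.
K2O: 12.39/94.195 = 0.13154 mol → 0.26308 mol K, 0.13154 mol O.
Al2O3: 18.41/101.961 = 0.18056 mol → 0.36112 mol Al, 0.54168 mol O.
SiO2: 66.35/60.083 = 1.10431 mol → 1.10431 mol Si, 2.20862 mol O.
Total oxygen = 2.93057 mol. Normalization factor = 8/2.93057 = 2.72984.
K per 8 O = 0.26308 × 2.72984 = 0.718.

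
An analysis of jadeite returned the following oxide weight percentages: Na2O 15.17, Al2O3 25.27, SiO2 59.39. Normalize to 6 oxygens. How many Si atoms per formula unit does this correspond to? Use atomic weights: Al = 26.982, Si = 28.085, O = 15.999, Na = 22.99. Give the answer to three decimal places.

2.000 Si apfu

15.17 wt% Na2O ÷ 61.979 g/mol = 0.24476 mol, giving 0.48952 Na and 0.24476 O.
25.27 wt% Al2O3 ÷ 101.961 g/mol = 0.24784 mol, giving 0.49568 Al and 0.74352 O.
59.39 wt% SiO2 ÷ 60.083 g/mol = 0.98847 mol, giving 0.98847 Si and 1.97694 O.
Oxygen sums to 2.96522; scaling by 6/2.96522 = 2.02346 puts the formula on 6 O.
Si: 0.98847 × 2.02346 = 2.000 atoms per formula unit.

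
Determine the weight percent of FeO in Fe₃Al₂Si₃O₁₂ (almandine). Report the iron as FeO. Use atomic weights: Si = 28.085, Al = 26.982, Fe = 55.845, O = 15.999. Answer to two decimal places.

43.30 wt%

M(Fe₃Al₂Si₃O₁₂) = 497.742 g/mol; M(FeO) = 71.844 g/mol.
Moles FeO per formula unit = 3 Fe ÷ 1 = 3.0000.
FeO fraction = (3.0000 × 71.844) / 497.742 = 215.532/497.742 = 0.4330.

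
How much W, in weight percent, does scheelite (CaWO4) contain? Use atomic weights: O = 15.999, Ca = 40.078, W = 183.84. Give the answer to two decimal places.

M(CaWO4) = 287.914 g/mol.
W contributes 1 × 183.84 = 183.840 g per mole.
183.840/287.914 = 0.6385 → 63.85%.

63.85 weight percent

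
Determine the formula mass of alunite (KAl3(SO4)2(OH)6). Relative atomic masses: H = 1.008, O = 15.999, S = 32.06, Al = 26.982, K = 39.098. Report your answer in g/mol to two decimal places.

414.20 g/mol

K: 1 × 39.098 = 39.0980
Al: 3 × 26.982 = 80.9460
S: 2 × 32.06 = 64.1200
O: 14 × 15.999 = 223.9860
H: 6 × 1.008 = 6.0480
Summing the contributions gives the formula mass.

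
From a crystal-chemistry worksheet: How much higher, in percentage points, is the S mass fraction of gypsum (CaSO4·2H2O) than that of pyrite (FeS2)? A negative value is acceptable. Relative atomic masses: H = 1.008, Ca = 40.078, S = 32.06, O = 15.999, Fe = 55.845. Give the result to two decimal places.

M(CaSO4·2H2O) = 172.164 g/mol, so wt% S = 32.060/172.164 × 100 = 18.62%.
M(FeS2) = 119.965 g/mol, so wt% S = 64.120/119.965 × 100 = 53.45%.
18.62 − 53.45 = -34.83 pp.

-34.83 percentage points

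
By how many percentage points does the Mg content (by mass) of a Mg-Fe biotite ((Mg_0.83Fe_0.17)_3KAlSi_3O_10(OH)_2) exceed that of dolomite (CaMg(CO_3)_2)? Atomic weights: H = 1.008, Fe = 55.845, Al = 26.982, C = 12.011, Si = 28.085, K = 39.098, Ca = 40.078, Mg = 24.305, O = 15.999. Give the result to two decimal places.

0.79 percentage points

M((Mg_0.83Fe_0.17)_3KAlSi_3O_10(OH)_2) = 433.339 g/mol, so wt% Mg = 60.519/433.339 × 100 = 13.97%.
M(CaMg(CO_3)_2) = 184.399 g/mol, so wt% Mg = 24.305/184.399 × 100 = 13.18%.
13.97 − 13.18 = 0.79 pp.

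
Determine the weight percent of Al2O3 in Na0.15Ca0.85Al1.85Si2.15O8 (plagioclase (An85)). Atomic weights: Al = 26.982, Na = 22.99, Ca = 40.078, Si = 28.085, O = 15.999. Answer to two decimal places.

M(Na0.15Ca0.85Al1.85Si2.15O8) = 275.806 g/mol; M(Al2O3) = 101.961 g/mol.
Moles Al2O3 per formula unit = 1.85 Al ÷ 2 = 0.9250.
Al2O3 fraction = (0.9250 × 101.961) / 275.806 = 94.314/275.806 = 0.3420.

34.20 wt%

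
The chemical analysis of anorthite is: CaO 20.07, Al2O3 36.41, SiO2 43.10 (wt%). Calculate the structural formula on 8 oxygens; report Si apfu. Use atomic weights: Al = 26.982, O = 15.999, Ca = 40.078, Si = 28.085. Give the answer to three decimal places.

2.004 Si apfu

CaO: 20.07/56.077 = 0.35790 mol → 0.35790 mol Ca, 0.35790 mol O.
Al2O3: 36.41/101.961 = 0.35710 mol → 0.71420 mol Al, 1.07130 mol O.
SiO2: 43.10/60.083 = 0.71734 mol → 0.71734 mol Si, 1.43468 mol O.
Total oxygen = 2.86388 mol. Normalization factor = 8/2.86388 = 2.79341.
Si per 8 O = 0.71734 × 2.79341 = 2.004.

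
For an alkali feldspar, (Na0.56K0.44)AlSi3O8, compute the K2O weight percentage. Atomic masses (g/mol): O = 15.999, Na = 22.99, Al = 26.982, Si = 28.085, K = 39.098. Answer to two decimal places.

M((Na0.56K0.44)AlSi3O8) = 269.307 g/mol; M(K2O) = 94.195 g/mol.
Moles K2O per formula unit = 0.44 K ÷ 2 = 0.2200.
K2O fraction = (0.2200 × 94.195) / 269.307 = 20.723/269.307 = 0.0769.

7.69 wt%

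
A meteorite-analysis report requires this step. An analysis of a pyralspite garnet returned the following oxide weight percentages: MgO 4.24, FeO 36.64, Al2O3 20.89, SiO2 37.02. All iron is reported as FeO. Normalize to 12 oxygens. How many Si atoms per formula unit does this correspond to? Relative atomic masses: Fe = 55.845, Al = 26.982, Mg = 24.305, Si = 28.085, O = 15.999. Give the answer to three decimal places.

MgO: 4.24/40.304 = 0.10520 mol → 0.10520 mol Mg, 0.10520 mol O.
FeO: 36.64/71.844 = 0.50999 mol → 0.50999 mol Fe, 0.50999 mol O.
Al2O3: 20.89/101.961 = 0.20488 mol → 0.40976 mol Al, 0.61464 mol O.
SiO2: 37.02/60.083 = 0.61615 mol → 0.61615 mol Si, 1.23230 mol O.
Total oxygen = 2.46213 mol. Normalization factor = 12/2.46213 = 4.87383.
Si per 12 O = 0.61615 × 4.87383 = 3.003.

3.003 Si apfu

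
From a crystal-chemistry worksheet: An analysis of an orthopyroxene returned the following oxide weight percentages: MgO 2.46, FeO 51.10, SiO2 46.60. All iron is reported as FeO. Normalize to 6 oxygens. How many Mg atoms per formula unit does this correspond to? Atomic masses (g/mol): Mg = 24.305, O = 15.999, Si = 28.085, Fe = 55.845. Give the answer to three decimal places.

0.158 Mg apfu

2.46 wt% MgO ÷ 40.304 g/mol = 0.06104 mol, giving 0.06104 Mg and 0.06104 O.
51.10 wt% FeO ÷ 71.844 g/mol = 0.71126 mol, giving 0.71126 Fe and 0.71126 O.
46.60 wt% SiO2 ÷ 60.083 g/mol = 0.77559 mol, giving 0.77559 Si and 1.55118 O.
Oxygen sums to 2.32348; scaling by 6/2.32348 = 2.58233 puts the formula on 6 O.
Mg: 0.06104 × 2.58233 = 0.158 atoms per formula unit.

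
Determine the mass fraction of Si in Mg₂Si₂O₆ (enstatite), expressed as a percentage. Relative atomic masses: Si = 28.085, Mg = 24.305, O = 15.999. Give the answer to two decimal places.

Formula mass = 2×24.305 + 2×28.085 + 6×15.999 = 200.774 g/mol, of which 56.170 g is Si.
So Si makes up 56.170/200.774 = 0.2798 of the mass, i.e. 27.98%.

27.98 weight percent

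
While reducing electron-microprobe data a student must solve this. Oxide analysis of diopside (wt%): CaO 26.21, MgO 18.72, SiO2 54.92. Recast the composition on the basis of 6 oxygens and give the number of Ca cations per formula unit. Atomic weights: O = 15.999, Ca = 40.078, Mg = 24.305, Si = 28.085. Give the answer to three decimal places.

1.016 Ca apfu

CaO (M=56.077): mol = 0.46739; Ca = 0.46739, O = 0.46739.
MgO (M=40.304): mol = 0.46447; Mg = 0.46447, O = 0.46447.
SiO2 (M=60.083): mol = 0.91407; Si = 0.91407, O = 1.82814.
ΣO = 2.76000; factor = 6/ΣO = 2.17391.
Ca apfu = 0.46739 × 2.17391 = 1.016.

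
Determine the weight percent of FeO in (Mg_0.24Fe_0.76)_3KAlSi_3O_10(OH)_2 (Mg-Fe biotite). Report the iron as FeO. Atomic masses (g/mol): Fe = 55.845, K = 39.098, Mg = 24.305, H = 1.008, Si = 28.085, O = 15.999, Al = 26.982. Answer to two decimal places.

33.49 wt%

Formula mass = 489.165 g/mol.
2.28 Fe → 2.2800 mol FeO per formula unit; M(FeO) = 71.844, so FeO mass = 163.804 g.
163.804/489.165 × 100 = 33.49 wt%.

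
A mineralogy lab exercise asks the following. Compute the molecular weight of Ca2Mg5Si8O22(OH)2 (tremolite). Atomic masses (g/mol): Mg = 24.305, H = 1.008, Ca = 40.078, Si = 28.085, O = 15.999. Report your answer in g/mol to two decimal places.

Ca: 2 × 40.078 = 80.1560
Mg: 5 × 24.305 = 121.5250
Si: 8 × 28.085 = 224.6800
O: 24 × 15.999 = 383.9760
H: 2 × 1.008 = 2.0160
Summing the contributions gives the formula mass.

812.35 g/mol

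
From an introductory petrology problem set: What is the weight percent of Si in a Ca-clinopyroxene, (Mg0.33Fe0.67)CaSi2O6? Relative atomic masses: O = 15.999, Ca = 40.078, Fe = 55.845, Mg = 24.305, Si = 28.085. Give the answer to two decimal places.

M((Mg0.33Fe0.67)CaSi2O6) = 237.679 g/mol.
Si contributes 2 × 28.085 = 56.170 g per mole.
56.170/237.679 = 0.2363 → 23.63%.

23.63 weight percent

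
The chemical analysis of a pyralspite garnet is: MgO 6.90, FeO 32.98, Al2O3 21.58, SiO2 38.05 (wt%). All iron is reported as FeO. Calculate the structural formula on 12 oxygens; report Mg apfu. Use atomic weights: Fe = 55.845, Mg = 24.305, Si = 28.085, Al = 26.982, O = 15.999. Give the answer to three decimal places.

0.811 Mg apfu

MgO: 6.90/40.304 = 0.17120 mol → 0.17120 mol Mg, 0.17120 mol O.
FeO: 32.98/71.844 = 0.45905 mol → 0.45905 mol Fe, 0.45905 mol O.
Al2O3: 21.58/101.961 = 0.21165 mol → 0.42330 mol Al, 0.63495 mol O.
SiO2: 38.05/60.083 = 0.63329 mol → 0.63329 mol Si, 1.26658 mol O.
Total oxygen = 2.53178 mol. Normalization factor = 12/2.53178 = 4.73975.
Mg per 12 O = 0.17120 × 4.73975 = 0.811.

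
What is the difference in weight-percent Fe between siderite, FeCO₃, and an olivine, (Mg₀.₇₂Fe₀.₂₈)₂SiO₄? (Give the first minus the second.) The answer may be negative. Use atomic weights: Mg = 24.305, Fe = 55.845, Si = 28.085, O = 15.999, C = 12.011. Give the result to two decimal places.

28.45 percentage points

First mineral: 55.845 g Fe in 115.853 g formula = 48.20 wt% Fe.
Second mineral: 31.273 g Fe in 158.353 g formula = 19.75 wt% Fe.
48.20% − 19.75% gives a difference of 28.45 percentage points.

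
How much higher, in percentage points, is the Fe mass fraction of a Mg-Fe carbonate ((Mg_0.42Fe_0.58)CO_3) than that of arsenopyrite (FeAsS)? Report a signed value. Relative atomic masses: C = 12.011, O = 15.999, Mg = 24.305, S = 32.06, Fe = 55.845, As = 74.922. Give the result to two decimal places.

M((Mg_0.42Fe_0.58)CO_3) = 102.606 g/mol, so wt% Fe = 32.390/102.606 × 100 = 31.57%.
M(FeAsS) = 162.827 g/mol, so wt% Fe = 55.845/162.827 × 100 = 34.30%.
31.57 − 34.30 = -2.73 pp.

-2.73 percentage points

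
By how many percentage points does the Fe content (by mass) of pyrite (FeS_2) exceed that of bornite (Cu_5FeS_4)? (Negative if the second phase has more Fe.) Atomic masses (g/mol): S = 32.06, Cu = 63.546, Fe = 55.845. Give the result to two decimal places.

M(FeS_2) = 119.965 g/mol, so wt% Fe = 55.845/119.965 × 100 = 46.55%.
M(Cu_5FeS_4) = 501.815 g/mol, so wt% Fe = 55.845/501.815 × 100 = 11.13%.
46.55 − 11.13 = 35.42 pp.

35.42 percentage points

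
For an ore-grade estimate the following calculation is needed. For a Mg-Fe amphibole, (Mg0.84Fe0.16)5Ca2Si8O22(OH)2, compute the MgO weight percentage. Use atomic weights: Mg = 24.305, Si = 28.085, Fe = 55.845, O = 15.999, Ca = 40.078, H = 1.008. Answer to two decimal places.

20.21 wt%

M((Mg0.84Fe0.16)5Ca2Si8O22(OH)2) = 837.585 g/mol; M(MgO) = 40.304 g/mol.
Moles MgO per formula unit = 4.20 Mg ÷ 1 = 4.2000.
MgO fraction = (4.2000 × 40.304) / 837.585 = 169.277/837.585 = 0.2021.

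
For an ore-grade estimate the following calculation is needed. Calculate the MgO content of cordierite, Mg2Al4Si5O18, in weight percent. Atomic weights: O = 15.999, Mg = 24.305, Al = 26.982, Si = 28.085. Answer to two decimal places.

M(Mg2Al4Si5O18) = 584.945 g/mol; M(MgO) = 40.304 g/mol.
Moles MgO per formula unit = 2 Mg ÷ 1 = 2.0000.
MgO fraction = (2.0000 × 40.304) / 584.945 = 80.608/584.945 = 0.1378.

13.78 wt%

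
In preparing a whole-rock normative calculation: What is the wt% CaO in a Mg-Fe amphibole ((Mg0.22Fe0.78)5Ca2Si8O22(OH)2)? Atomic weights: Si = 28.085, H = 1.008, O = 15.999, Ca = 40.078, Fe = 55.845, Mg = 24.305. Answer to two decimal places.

Molar mass of (Mg0.22Fe0.78)5Ca2Si8O22(OH)2 = 1.10*24.305 + 3.90*55.845 + 2*40.078 + 8*28.085 + 24*15.999 + 2*1.008 = 935.359 g/mol.
Each formula unit contains 2 Ca, equivalent to 2/1 = 2.0000 mol CaO.
M(CaO) = 1×40.078 + 1×15.999 = 56.077 g/mol.
Mass of CaO per formula unit = 2.0000 × 56.077 = 112.154 g.
CaO wt% = 112.154 / 935.359 × 100 = 11.99%.

11.99 wt%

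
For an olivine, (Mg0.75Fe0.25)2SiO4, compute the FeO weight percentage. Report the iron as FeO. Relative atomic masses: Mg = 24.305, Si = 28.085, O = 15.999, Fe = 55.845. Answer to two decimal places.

Formula mass = 156.461 g/mol.
0.50 Fe → 0.5000 mol FeO per formula unit; M(FeO) = 71.844, so FeO mass = 35.922 g.
35.922/156.461 × 100 = 22.96 wt%.

22.96 wt%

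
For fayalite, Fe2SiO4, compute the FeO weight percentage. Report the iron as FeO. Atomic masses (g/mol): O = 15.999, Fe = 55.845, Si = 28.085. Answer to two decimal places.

70.51 wt%

Formula mass = 203.771 g/mol.
2 Fe → 2.0000 mol FeO per formula unit; M(FeO) = 71.844, so FeO mass = 143.688 g.
143.688/203.771 × 100 = 70.51 wt%.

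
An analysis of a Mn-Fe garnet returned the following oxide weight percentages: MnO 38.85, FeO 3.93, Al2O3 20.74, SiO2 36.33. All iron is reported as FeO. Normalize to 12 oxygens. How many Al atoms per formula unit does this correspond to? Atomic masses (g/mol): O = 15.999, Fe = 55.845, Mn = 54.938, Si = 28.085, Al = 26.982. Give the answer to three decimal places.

2.016 Al apfu

MnO (M=70.937): mol = 0.54767; Mn = 0.54767, O = 0.54767.
FeO (M=71.844): mol = 0.05470; Fe = 0.05470, O = 0.05470.
Al2O3 (M=101.961): mol = 0.20341; Al = 0.40682, O = 0.61023.
SiO2 (M=60.083): mol = 0.60466; Si = 0.60466, O = 1.20932.
ΣO = 2.42192; factor = 12/ΣO = 4.95475.
Al apfu = 0.40682 × 4.95475 = 2.016.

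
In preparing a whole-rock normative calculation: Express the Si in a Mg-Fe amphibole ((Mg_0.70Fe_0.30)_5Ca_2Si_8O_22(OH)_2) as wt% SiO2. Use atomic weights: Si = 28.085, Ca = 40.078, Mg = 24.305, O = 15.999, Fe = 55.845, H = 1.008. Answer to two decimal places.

55.91 wt%

Molar mass of (Mg_0.70Fe_0.30)_5Ca_2Si_8O_22(OH)_2 = 3.50*24.305 + 1.50*55.845 + 2*40.078 + 8*28.085 + 24*15.999 + 2*1.008 = 859.663 g/mol.
Each formula unit contains 8 Si, equivalent to 8/1 = 8.0000 mol SiO2.
M(SiO2) = 1×28.085 + 2×15.999 = 60.083 g/mol.
Mass of SiO2 per formula unit = 8.0000 × 60.083 = 480.664 g.
SiO2 wt% = 480.664 / 859.663 × 100 = 55.91%.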